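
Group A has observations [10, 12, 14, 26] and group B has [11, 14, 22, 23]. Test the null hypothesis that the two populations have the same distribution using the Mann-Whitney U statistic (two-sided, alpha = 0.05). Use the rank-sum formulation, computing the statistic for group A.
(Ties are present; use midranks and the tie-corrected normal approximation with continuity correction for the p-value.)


Step 1: Combine and sort all 8 observations; assign midranks.
sorted (value, group): (10,X), (11,Y), (12,X), (14,X), (14,Y), (22,Y), (23,Y), (26,X)
ranks: 10->1, 11->2, 12->3, 14->4.5, 14->4.5, 22->6, 23->7, 26->8
Step 2: Rank sum for X: R1 = 1 + 3 + 4.5 + 8 = 16.5.
Step 3: U_X = R1 - n1(n1+1)/2 = 16.5 - 4*5/2 = 16.5 - 10 = 6.5.
       U_Y = n1*n2 - U_X = 16 - 6.5 = 9.5.
Step 4: Ties are present, so use the tie-corrected normal approximation (with continuity correction) for the p-value.
Step 5: p-value = 0.771503; compare to alpha = 0.05. fail to reject H0.

U_X = 6.5, p = 0.771503, fail to reject H0 at alpha = 0.05.


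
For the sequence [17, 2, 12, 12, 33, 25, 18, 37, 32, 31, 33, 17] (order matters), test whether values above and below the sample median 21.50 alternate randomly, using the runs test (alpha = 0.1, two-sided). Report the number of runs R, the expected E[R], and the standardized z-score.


Step 1: Compute median = 21.50; label A = above, B = below.
Labels in order: BBBBAABAAAAB  (n_A = 6, n_B = 6)
Step 2: Count runs R = 5.
Step 3: Under H0 (random ordering), E[R] = 2*n_A*n_B/(n_A+n_B) + 1 = 2*6*6/12 + 1 = 7.0000.
        Var[R] = 2*n_A*n_B*(2*n_A*n_B - n_A - n_B) / ((n_A+n_B)^2 * (n_A+n_B-1)) = 4320/1584 = 2.7273.
        SD[R] = 1.6514.
Step 4: Continuity-corrected z = (R + 0.5 - E[R]) / SD[R] = (5 + 0.5 - 7.0000) / 1.6514 = -0.9083.
Step 5: Two-sided p-value via normal approximation = 2*(1 - Phi(|z|)) = 0.363722.
Step 6: alpha = 0.1. fail to reject H0.

R = 5, z = -0.9083, p = 0.363722, fail to reject H0.


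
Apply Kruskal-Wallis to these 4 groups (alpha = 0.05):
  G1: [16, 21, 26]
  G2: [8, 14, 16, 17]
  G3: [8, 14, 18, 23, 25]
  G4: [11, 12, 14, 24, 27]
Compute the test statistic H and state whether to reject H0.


Step 1: Combine all N = 17 observations and assign midranks.
sorted (value, group, rank): (8,G2,1.5), (8,G3,1.5), (11,G4,3), (12,G4,4), (14,G2,6), (14,G3,6), (14,G4,6), (16,G1,8.5), (16,G2,8.5), (17,G2,10), (18,G3,11), (21,G1,12), (23,G3,13), (24,G4,14), (25,G3,15), (26,G1,16), (27,G4,17)
Step 2: Sum ranks within each group.
R_1 = 36.5 (n_1 = 3)
R_2 = 26 (n_2 = 4)
R_3 = 46.5 (n_3 = 5)
R_4 = 44 (n_4 = 5)
Step 3: H = 12/(N(N+1)) * sum(R_i^2/n_i) - 3(N+1)
     = 12/(17*18) * (36.5^2/3 + 26^2/4 + 46.5^2/5 + 44^2/5) - 3*18
     = 0.039216 * 1432.73 - 54
     = 2.185621.
Step 4: Ties present; correction factor C = 1 - 36/(17^3 - 17) = 0.992647. Corrected H = 2.185621 / 0.992647 = 2.201811.
Step 5: Under H0, H ~ chi^2(3); p-value = 0.531592.
Step 6: alpha = 0.05. fail to reject H0.

H = 2.2018, df = 3, p = 0.531592, fail to reject H0.


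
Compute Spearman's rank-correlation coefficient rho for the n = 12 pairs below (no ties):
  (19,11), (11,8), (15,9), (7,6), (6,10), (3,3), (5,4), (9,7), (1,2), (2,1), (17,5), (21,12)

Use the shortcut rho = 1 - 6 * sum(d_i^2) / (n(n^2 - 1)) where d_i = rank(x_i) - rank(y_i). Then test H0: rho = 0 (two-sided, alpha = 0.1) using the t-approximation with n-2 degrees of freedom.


Step 1: Rank x and y separately (midranks; no ties here).
rank(x): 19->11, 11->8, 15->9, 7->6, 6->5, 3->3, 5->4, 9->7, 1->1, 2->2, 17->10, 21->12
rank(y): 11->11, 8->8, 9->9, 6->6, 10->10, 3->3, 4->4, 7->7, 2->2, 1->1, 5->5, 12->12
Step 2: d_i = R_x(i) - R_y(i); compute d_i^2.
  (11-11)^2=0, (8-8)^2=0, (9-9)^2=0, (6-6)^2=0, (5-10)^2=25, (3-3)^2=0, (4-4)^2=0, (7-7)^2=0, (1-2)^2=1, (2-1)^2=1, (10-5)^2=25, (12-12)^2=0
sum(d^2) = 52.
Step 3: rho = 1 - 6*52 / (12*(12^2 - 1)) = 1 - 312/1716 = 0.818182.
Step 4: Under H0, t = rho * sqrt((n-2)/(1-rho^2)) = 4.5000 ~ t(10).
Step 5: Two-sided p-value from the t-distribution with 10 df = 0.001143.
Step 6: alpha = 0.1. reject H0.

rho = 0.8182, p = 0.001143, reject H0 at alpha = 0.1.


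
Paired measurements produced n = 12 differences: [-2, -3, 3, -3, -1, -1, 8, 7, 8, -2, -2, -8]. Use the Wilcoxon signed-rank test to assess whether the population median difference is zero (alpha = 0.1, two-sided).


Step 1: Drop any zero differences (none here) and take |d_i|.
|d| = [2, 3, 3, 3, 1, 1, 8, 7, 8, 2, 2, 8]
Step 2: Midrank |d_i| (ties get averaged ranks).
ranks: |2|->4, |3|->7, |3|->7, |3|->7, |1|->1.5, |1|->1.5, |8|->11, |7|->9, |8|->11, |2|->4, |2|->4, |8|->11
Step 3: Attach original signs; sum ranks with positive sign and with negative sign.
W+ = 7 + 11 + 9 + 11 = 38
W- = 4 + 7 + 7 + 1.5 + 1.5 + 4 + 4 + 11 = 40
(Check: W+ + W- = 78 should equal n(n+1)/2 = 78.)
Step 4: Test statistic W = min(W+, W-) = 38.
Step 5: Ties in |d|, so use the tie-corrected normal approximation.
        E[W] = n(n+1)/4 = 12*13/4 = 39.
        Tie groups: |d|=1 (t=2), |d|=2 (t=3), |d|=3 (t=3), |d|=8 (t=3); sum(t^3 - t) = 78.
        Var[W] = n(n+1)(2n+1)/24 - sum(t^3-t)/48 = 3900/24 - 78/48 = 160.875.
        z = (W - E[W]) / sqrt(Var[W]) = (38 - 39) / 12.6837 = -0.0788.
        Two-sided p = 2*Phi(z) = 0.937159.
Step 6: alpha = 0.1. fail to reject H0.

W+ = 38, W- = 40, W = min = 38, p = 0.937159, fail to reject H0.


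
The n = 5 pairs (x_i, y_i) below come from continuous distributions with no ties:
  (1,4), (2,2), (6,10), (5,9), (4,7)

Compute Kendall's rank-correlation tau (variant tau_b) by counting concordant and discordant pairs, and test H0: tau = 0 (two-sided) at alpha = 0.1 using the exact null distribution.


Step 1: Enumerate the 10 unordered pairs (i,j) with i<j and classify each by sign(x_j-x_i) * sign(y_j-y_i).
  (1,2):dx=+1,dy=-2->D; (1,3):dx=+5,dy=+6->C; (1,4):dx=+4,dy=+5->C; (1,5):dx=+3,dy=+3->C
  (2,3):dx=+4,dy=+8->C; (2,4):dx=+3,dy=+7->C; (2,5):dx=+2,dy=+5->C; (3,4):dx=-1,dy=-1->C
  (3,5):dx=-2,dy=-3->C; (4,5):dx=-1,dy=-2->C
Step 2: C = 9, D = 1, total pairs = 10.
Step 3: tau = (C - D)/(n(n-1)/2) = (9 - 1)/10 = 0.800000.
Step 4: Exact two-sided p-value (enumerate n! = 120 permutations of y under H0): p = 0.083333.
Step 5: alpha = 0.1. reject H0.

tau_b = 0.8000 (C=9, D=1), p = 0.083333, reject H0.


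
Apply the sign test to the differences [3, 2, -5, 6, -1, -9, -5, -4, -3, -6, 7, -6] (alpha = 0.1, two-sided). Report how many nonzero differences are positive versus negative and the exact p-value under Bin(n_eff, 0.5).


Step 1: Discard zero differences. Original n = 12; n_eff = number of nonzero differences = 12.
Nonzero differences (with sign): +3, +2, -5, +6, -1, -9, -5, -4, -3, -6, +7, -6
Step 2: Count signs: positive = 4, negative = 8.
Step 3: Under H0: P(positive) = 0.5, so the number of positives S ~ Bin(12, 0.5).
Step 4: Two-sided exact p-value = sum of Bin(12,0.5) probabilities at or below the observed probability = 0.387695.
Step 5: alpha = 0.1. fail to reject H0.

n_eff = 12, pos = 4, neg = 8, p = 0.387695, fail to reject H0.


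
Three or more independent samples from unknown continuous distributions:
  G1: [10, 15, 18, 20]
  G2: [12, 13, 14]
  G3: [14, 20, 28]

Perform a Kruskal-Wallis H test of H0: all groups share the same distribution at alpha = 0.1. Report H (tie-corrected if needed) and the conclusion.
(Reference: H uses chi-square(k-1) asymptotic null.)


Step 1: Combine all N = 10 observations and assign midranks.
sorted (value, group, rank): (10,G1,1), (12,G2,2), (13,G2,3), (14,G2,4.5), (14,G3,4.5), (15,G1,6), (18,G1,7), (20,G1,8.5), (20,G3,8.5), (28,G3,10)
Step 2: Sum ranks within each group.
R_1 = 22.5 (n_1 = 4)
R_2 = 9.5 (n_2 = 3)
R_3 = 23 (n_3 = 3)
Step 3: H = 12/(N(N+1)) * sum(R_i^2/n_i) - 3(N+1)
     = 12/(10*11) * (22.5^2/4 + 9.5^2/3 + 23^2/3) - 3*11
     = 0.109091 * 332.979 - 33
     = 3.325000.
Step 4: Ties present; correction factor C = 1 - 12/(10^3 - 10) = 0.987879. Corrected H = 3.325000 / 0.987879 = 3.365798.
Step 5: Under H0, H ~ chi^2(2); p-value = 0.185835.
Step 6: alpha = 0.1. fail to reject H0.

H = 3.3658, df = 2, p = 0.185835, fail to reject H0.


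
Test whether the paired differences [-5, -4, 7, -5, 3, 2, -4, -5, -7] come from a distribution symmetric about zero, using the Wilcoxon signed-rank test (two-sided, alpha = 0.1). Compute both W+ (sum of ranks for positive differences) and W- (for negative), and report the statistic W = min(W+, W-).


Step 1: Drop any zero differences (none here) and take |d_i|.
|d| = [5, 4, 7, 5, 3, 2, 4, 5, 7]
Step 2: Midrank |d_i| (ties get averaged ranks).
ranks: |5|->6, |4|->3.5, |7|->8.5, |5|->6, |3|->2, |2|->1, |4|->3.5, |5|->6, |7|->8.5
Step 3: Attach original signs; sum ranks with positive sign and with negative sign.
W+ = 8.5 + 2 + 1 = 11.5
W- = 6 + 3.5 + 6 + 3.5 + 6 + 8.5 = 33.5
(Check: W+ + W- = 45 should equal n(n+1)/2 = 45.)
Step 4: Test statistic W = min(W+, W-) = 11.5.
Step 5: Ties in |d|, so use the tie-corrected normal approximation.
        E[W] = n(n+1)/4 = 9*10/4 = 22.5.
        Tie groups: |d|=4 (t=2), |d|=5 (t=3), |d|=7 (t=2); sum(t^3 - t) = 36.
        Var[W] = n(n+1)(2n+1)/24 - sum(t^3-t)/48 = 1710/24 - 36/48 = 70.5.
        z = (W - E[W]) / sqrt(Var[W]) = (11.5 - 22.5) / 8.3964 = -1.3101.
        Two-sided p = 2*Phi(z) = 0.190168.
Step 6: alpha = 0.1. fail to reject H0.

W+ = 11.5, W- = 33.5, W = min = 11.5, p = 0.190168, fail to reject H0.


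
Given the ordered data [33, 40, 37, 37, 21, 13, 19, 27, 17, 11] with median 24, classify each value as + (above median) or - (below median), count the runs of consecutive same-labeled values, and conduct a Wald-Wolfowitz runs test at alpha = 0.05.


Step 1: Compute median = 24; label A = above, B = below.
Labels in order: AAAABBBABB  (n_A = 5, n_B = 5)
Step 2: Count runs R = 4.
Step 3: Under H0 (random ordering), E[R] = 2*n_A*n_B/(n_A+n_B) + 1 = 2*5*5/10 + 1 = 6.0000.
        Var[R] = 2*n_A*n_B*(2*n_A*n_B - n_A - n_B) / ((n_A+n_B)^2 * (n_A+n_B-1)) = 2000/900 = 2.2222.
        SD[R] = 1.4907.
Step 4: Continuity-corrected z = (R + 0.5 - E[R]) / SD[R] = (4 + 0.5 - 6.0000) / 1.4907 = -1.0062.
Step 5: Two-sided p-value via normal approximation = 2*(1 - Phi(|z|)) = 0.314305.
Step 6: alpha = 0.05. fail to reject H0.

R = 4, z = -1.0062, p = 0.314305, fail to reject H0.


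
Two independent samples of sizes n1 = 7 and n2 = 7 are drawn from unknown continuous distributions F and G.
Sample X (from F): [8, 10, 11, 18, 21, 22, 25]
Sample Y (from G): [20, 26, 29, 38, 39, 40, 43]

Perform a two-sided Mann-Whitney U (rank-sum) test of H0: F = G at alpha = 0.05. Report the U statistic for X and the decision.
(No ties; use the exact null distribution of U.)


Step 1: Combine and sort all 14 observations; assign midranks.
sorted (value, group): (8,X), (10,X), (11,X), (18,X), (20,Y), (21,X), (22,X), (25,X), (26,Y), (29,Y), (38,Y), (39,Y), (40,Y), (43,Y)
ranks: 8->1, 10->2, 11->3, 18->4, 20->5, 21->6, 22->7, 25->8, 26->9, 29->10, 38->11, 39->12, 40->13, 43->14
Step 2: Rank sum for X: R1 = 1 + 2 + 3 + 4 + 6 + 7 + 8 = 31.
Step 3: U_X = R1 - n1(n1+1)/2 = 31 - 7*8/2 = 31 - 28 = 3.
       U_Y = n1*n2 - U_X = 49 - 3 = 46.
Step 4: No ties, so the exact null distribution of U (based on enumerating the C(14,7) = 3432 equally likely rank assignments) gives the two-sided p-value.
Step 5: p-value = 0.004079; compare to alpha = 0.05. reject H0.

U_X = 3, p = 0.004079, reject H0 at alpha = 0.05.


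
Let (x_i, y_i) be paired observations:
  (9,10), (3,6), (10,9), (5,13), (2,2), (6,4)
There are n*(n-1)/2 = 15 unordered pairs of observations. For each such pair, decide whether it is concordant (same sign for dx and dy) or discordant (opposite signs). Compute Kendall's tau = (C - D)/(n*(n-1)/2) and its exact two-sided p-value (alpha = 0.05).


Step 1: Enumerate the 15 unordered pairs (i,j) with i<j and classify each by sign(x_j-x_i) * sign(y_j-y_i).
  (1,2):dx=-6,dy=-4->C; (1,3):dx=+1,dy=-1->D; (1,4):dx=-4,dy=+3->D; (1,5):dx=-7,dy=-8->C
  (1,6):dx=-3,dy=-6->C; (2,3):dx=+7,dy=+3->C; (2,4):dx=+2,dy=+7->C; (2,5):dx=-1,dy=-4->C
  (2,6):dx=+3,dy=-2->D; (3,4):dx=-5,dy=+4->D; (3,5):dx=-8,dy=-7->C; (3,6):dx=-4,dy=-5->C
  (4,5):dx=-3,dy=-11->C; (4,6):dx=+1,dy=-9->D; (5,6):dx=+4,dy=+2->C
Step 2: C = 10, D = 5, total pairs = 15.
Step 3: tau = (C - D)/(n(n-1)/2) = (10 - 5)/15 = 0.333333.
Step 4: Exact two-sided p-value (enumerate n! = 720 permutations of y under H0): p = 0.469444.
Step 5: alpha = 0.05. fail to reject H0.

tau_b = 0.3333 (C=10, D=5), p = 0.469444, fail to reject H0.


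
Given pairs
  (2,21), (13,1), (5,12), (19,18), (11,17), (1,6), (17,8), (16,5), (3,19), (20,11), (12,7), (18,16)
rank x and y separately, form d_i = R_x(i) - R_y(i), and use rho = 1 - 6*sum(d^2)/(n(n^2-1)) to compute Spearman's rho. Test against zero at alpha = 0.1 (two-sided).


Step 1: Rank x and y separately (midranks; no ties here).
rank(x): 2->2, 13->7, 5->4, 19->11, 11->5, 1->1, 17->9, 16->8, 3->3, 20->12, 12->6, 18->10
rank(y): 21->12, 1->1, 12->7, 18->10, 17->9, 6->3, 8->5, 5->2, 19->11, 11->6, 7->4, 16->8
Step 2: d_i = R_x(i) - R_y(i); compute d_i^2.
  (2-12)^2=100, (7-1)^2=36, (4-7)^2=9, (11-10)^2=1, (5-9)^2=16, (1-3)^2=4, (9-5)^2=16, (8-2)^2=36, (3-11)^2=64, (12-6)^2=36, (6-4)^2=4, (10-8)^2=4
sum(d^2) = 326.
Step 3: rho = 1 - 6*326 / (12*(12^2 - 1)) = 1 - 1956/1716 = -0.139860.
Step 4: Under H0, t = rho * sqrt((n-2)/(1-rho^2)) = -0.4467 ~ t(10).
Step 5: Two-sided p-value from the t-distribution with 10 df = 0.664633.
Step 6: alpha = 0.1. fail to reject H0.

rho = -0.1399, p = 0.664633, fail to reject H0 at alpha = 0.1.


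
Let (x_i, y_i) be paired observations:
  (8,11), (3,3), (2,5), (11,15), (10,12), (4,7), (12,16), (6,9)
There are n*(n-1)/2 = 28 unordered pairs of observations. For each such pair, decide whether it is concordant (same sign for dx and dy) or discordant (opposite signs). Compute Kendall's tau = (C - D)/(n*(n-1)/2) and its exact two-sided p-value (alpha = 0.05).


Step 1: Enumerate the 28 unordered pairs (i,j) with i<j and classify each by sign(x_j-x_i) * sign(y_j-y_i).
  (1,2):dx=-5,dy=-8->C; (1,3):dx=-6,dy=-6->C; (1,4):dx=+3,dy=+4->C; (1,5):dx=+2,dy=+1->C
  (1,6):dx=-4,dy=-4->C; (1,7):dx=+4,dy=+5->C; (1,8):dx=-2,dy=-2->C; (2,3):dx=-1,dy=+2->D
  (2,4):dx=+8,dy=+12->C; (2,5):dx=+7,dy=+9->C; (2,6):dx=+1,dy=+4->C; (2,7):dx=+9,dy=+13->C
  (2,8):dx=+3,dy=+6->C; (3,4):dx=+9,dy=+10->C; (3,5):dx=+8,dy=+7->C; (3,6):dx=+2,dy=+2->C
  (3,7):dx=+10,dy=+11->C; (3,8):dx=+4,dy=+4->C; (4,5):dx=-1,dy=-3->C; (4,6):dx=-7,dy=-8->C
  (4,7):dx=+1,dy=+1->C; (4,8):dx=-5,dy=-6->C; (5,6):dx=-6,dy=-5->C; (5,7):dx=+2,dy=+4->C
  (5,8):dx=-4,dy=-3->C; (6,7):dx=+8,dy=+9->C; (6,8):dx=+2,dy=+2->C; (7,8):dx=-6,dy=-7->C
Step 2: C = 27, D = 1, total pairs = 28.
Step 3: tau = (C - D)/(n(n-1)/2) = (27 - 1)/28 = 0.928571.
Step 4: Exact two-sided p-value (enumerate n! = 40320 permutations of y under H0): p = 0.000397.
Step 5: alpha = 0.05. reject H0.

tau_b = 0.9286 (C=27, D=1), p = 0.000397, reject H0.


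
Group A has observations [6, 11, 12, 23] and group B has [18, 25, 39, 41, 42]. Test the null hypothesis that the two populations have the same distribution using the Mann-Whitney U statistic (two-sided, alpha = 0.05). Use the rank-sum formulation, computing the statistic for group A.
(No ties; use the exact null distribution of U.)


Step 1: Combine and sort all 9 observations; assign midranks.
sorted (value, group): (6,X), (11,X), (12,X), (18,Y), (23,X), (25,Y), (39,Y), (41,Y), (42,Y)
ranks: 6->1, 11->2, 12->3, 18->4, 23->5, 25->6, 39->7, 41->8, 42->9
Step 2: Rank sum for X: R1 = 1 + 2 + 3 + 5 = 11.
Step 3: U_X = R1 - n1(n1+1)/2 = 11 - 4*5/2 = 11 - 10 = 1.
       U_Y = n1*n2 - U_X = 20 - 1 = 19.
Step 4: No ties, so the exact null distribution of U (based on enumerating the C(9,4) = 126 equally likely rank assignments) gives the two-sided p-value.
Step 5: p-value = 0.031746; compare to alpha = 0.05. reject H0.

U_X = 1, p = 0.031746, reject H0 at alpha = 0.05.


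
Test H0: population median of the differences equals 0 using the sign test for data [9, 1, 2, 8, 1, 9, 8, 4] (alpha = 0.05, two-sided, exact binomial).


Step 1: Discard zero differences. Original n = 8; n_eff = number of nonzero differences = 8.
Nonzero differences (with sign): +9, +1, +2, +8, +1, +9, +8, +4
Step 2: Count signs: positive = 8, negative = 0.
Step 3: Under H0: P(positive) = 0.5, so the number of positives S ~ Bin(8, 0.5).
Step 4: Two-sided exact p-value = sum of Bin(8,0.5) probabilities at or below the observed probability = 0.007812.
Step 5: alpha = 0.05. reject H0.

n_eff = 8, pos = 8, neg = 0, p = 0.007812, reject H0.


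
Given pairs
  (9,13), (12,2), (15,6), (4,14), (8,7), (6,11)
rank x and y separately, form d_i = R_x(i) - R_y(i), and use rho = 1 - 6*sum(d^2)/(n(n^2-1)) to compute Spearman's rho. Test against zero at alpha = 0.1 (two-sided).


Step 1: Rank x and y separately (midranks; no ties here).
rank(x): 9->4, 12->5, 15->6, 4->1, 8->3, 6->2
rank(y): 13->5, 2->1, 6->2, 14->6, 7->3, 11->4
Step 2: d_i = R_x(i) - R_y(i); compute d_i^2.
  (4-5)^2=1, (5-1)^2=16, (6-2)^2=16, (1-6)^2=25, (3-3)^2=0, (2-4)^2=4
sum(d^2) = 62.
Step 3: rho = 1 - 6*62 / (6*(6^2 - 1)) = 1 - 372/210 = -0.771429.
Step 4: Under H0, t = rho * sqrt((n-2)/(1-rho^2)) = -2.4247 ~ t(4).
Step 5: Two-sided p-value from the t-distribution with 4 df = 0.072397.
Step 6: alpha = 0.1. reject H0.

rho = -0.7714, p = 0.072397, reject H0 at alpha = 0.1.


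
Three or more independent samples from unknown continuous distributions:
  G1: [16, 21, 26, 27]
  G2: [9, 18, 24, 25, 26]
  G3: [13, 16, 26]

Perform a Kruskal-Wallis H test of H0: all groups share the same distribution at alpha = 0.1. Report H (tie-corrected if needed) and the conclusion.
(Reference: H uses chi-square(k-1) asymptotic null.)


Step 1: Combine all N = 12 observations and assign midranks.
sorted (value, group, rank): (9,G2,1), (13,G3,2), (16,G1,3.5), (16,G3,3.5), (18,G2,5), (21,G1,6), (24,G2,7), (25,G2,8), (26,G1,10), (26,G2,10), (26,G3,10), (27,G1,12)
Step 2: Sum ranks within each group.
R_1 = 31.5 (n_1 = 4)
R_2 = 31 (n_2 = 5)
R_3 = 15.5 (n_3 = 3)
Step 3: H = 12/(N(N+1)) * sum(R_i^2/n_i) - 3(N+1)
     = 12/(12*13) * (31.5^2/4 + 31^2/5 + 15.5^2/3) - 3*13
     = 0.076923 * 520.346 - 39
     = 1.026603.
Step 4: Ties present; correction factor C = 1 - 30/(12^3 - 12) = 0.982517. Corrected H = 1.026603 / 0.982517 = 1.044870.
Step 5: Under H0, H ~ chi^2(2); p-value = 0.593075.
Step 6: alpha = 0.1. fail to reject H0.

H = 1.0449, df = 2, p = 0.593075, fail to reject H0.


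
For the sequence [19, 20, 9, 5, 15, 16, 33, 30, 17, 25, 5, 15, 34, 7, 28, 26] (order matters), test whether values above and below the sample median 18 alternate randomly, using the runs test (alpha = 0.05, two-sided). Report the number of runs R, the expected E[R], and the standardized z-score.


Step 1: Compute median = 18; label A = above, B = below.
Labels in order: AABBBBAABABBABAA  (n_A = 8, n_B = 8)
Step 2: Count runs R = 9.
Step 3: Under H0 (random ordering), E[R] = 2*n_A*n_B/(n_A+n_B) + 1 = 2*8*8/16 + 1 = 9.0000.
        Var[R] = 2*n_A*n_B*(2*n_A*n_B - n_A - n_B) / ((n_A+n_B)^2 * (n_A+n_B-1)) = 14336/3840 = 3.7333.
        SD[R] = 1.9322.
Step 4: R = E[R], so z = 0 with no continuity correction.
Step 5: Two-sided p-value via normal approximation = 2*(1 - Phi(|z|)) = 1.000000.
Step 6: alpha = 0.05. fail to reject H0.

R = 9, z = 0.0000, p = 1.000000, fail to reject H0.


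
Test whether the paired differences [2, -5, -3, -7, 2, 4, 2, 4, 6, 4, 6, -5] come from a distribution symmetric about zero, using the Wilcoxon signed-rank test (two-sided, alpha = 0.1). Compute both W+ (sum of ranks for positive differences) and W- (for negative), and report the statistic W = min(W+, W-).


Step 1: Drop any zero differences (none here) and take |d_i|.
|d| = [2, 5, 3, 7, 2, 4, 2, 4, 6, 4, 6, 5]
Step 2: Midrank |d_i| (ties get averaged ranks).
ranks: |2|->2, |5|->8.5, |3|->4, |7|->12, |2|->2, |4|->6, |2|->2, |4|->6, |6|->10.5, |4|->6, |6|->10.5, |5|->8.5
Step 3: Attach original signs; sum ranks with positive sign and with negative sign.
W+ = 2 + 2 + 6 + 2 + 6 + 10.5 + 6 + 10.5 = 45
W- = 8.5 + 4 + 12 + 8.5 = 33
(Check: W+ + W- = 78 should equal n(n+1)/2 = 78.)
Step 4: Test statistic W = min(W+, W-) = 33.
Step 5: Ties in |d|, so use the tie-corrected normal approximation.
        E[W] = n(n+1)/4 = 12*13/4 = 39.
        Tie groups: |d|=2 (t=3), |d|=4 (t=3), |d|=5 (t=2), |d|=6 (t=2); sum(t^3 - t) = 60.
        Var[W] = n(n+1)(2n+1)/24 - sum(t^3-t)/48 = 3900/24 - 60/48 = 161.25.
        z = (W - E[W]) / sqrt(Var[W]) = (33 - 39) / 12.6984 = -0.4725.
        Two-sided p = 2*Phi(z) = 0.636570.
Step 6: alpha = 0.1. fail to reject H0.

W+ = 45, W- = 33, W = min = 33, p = 0.636570, fail to reject H0.


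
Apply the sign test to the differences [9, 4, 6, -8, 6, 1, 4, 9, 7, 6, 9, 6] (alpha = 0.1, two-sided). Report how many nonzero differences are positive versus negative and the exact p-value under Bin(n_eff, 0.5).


Step 1: Discard zero differences. Original n = 12; n_eff = number of nonzero differences = 12.
Nonzero differences (with sign): +9, +4, +6, -8, +6, +1, +4, +9, +7, +6, +9, +6
Step 2: Count signs: positive = 11, negative = 1.
Step 3: Under H0: P(positive) = 0.5, so the number of positives S ~ Bin(12, 0.5).
Step 4: Two-sided exact p-value = sum of Bin(12,0.5) probabilities at or below the observed probability = 0.006348.
Step 5: alpha = 0.1. reject H0.

n_eff = 12, pos = 11, neg = 1, p = 0.006348, reject H0.


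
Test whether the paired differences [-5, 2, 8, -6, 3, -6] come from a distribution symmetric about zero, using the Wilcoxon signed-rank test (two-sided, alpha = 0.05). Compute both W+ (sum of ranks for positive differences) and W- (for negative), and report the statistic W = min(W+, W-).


Step 1: Drop any zero differences (none here) and take |d_i|.
|d| = [5, 2, 8, 6, 3, 6]
Step 2: Midrank |d_i| (ties get averaged ranks).
ranks: |5|->3, |2|->1, |8|->6, |6|->4.5, |3|->2, |6|->4.5
Step 3: Attach original signs; sum ranks with positive sign and with negative sign.
W+ = 1 + 6 + 2 = 9
W- = 3 + 4.5 + 4.5 = 12
(Check: W+ + W- = 21 should equal n(n+1)/2 = 21.)
Step 4: Test statistic W = min(W+, W-) = 9.
Step 5: Ties in |d|, so use the tie-corrected normal approximation.
        E[W] = n(n+1)/4 = 6*7/4 = 10.5.
        Tie groups: |d|=6 (t=2); sum(t^3 - t) = 6.
        Var[W] = n(n+1)(2n+1)/24 - sum(t^3-t)/48 = 546/24 - 6/48 = 22.625.
        z = (W - E[W]) / sqrt(Var[W]) = (9 - 10.5) / 4.7566 = -0.3154.
        Two-sided p = 2*Phi(z) = 0.752494.
Step 6: alpha = 0.05. fail to reject H0.

W+ = 9, W- = 12, W = min = 9, p = 0.752494, fail to reject H0.


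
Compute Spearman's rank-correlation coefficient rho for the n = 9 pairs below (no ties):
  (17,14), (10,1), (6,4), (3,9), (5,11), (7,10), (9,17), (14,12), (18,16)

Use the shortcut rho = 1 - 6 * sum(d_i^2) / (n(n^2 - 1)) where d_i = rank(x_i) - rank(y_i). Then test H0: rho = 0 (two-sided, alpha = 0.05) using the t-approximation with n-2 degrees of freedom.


Step 1: Rank x and y separately (midranks; no ties here).
rank(x): 17->8, 10->6, 6->3, 3->1, 5->2, 7->4, 9->5, 14->7, 18->9
rank(y): 14->7, 1->1, 4->2, 9->3, 11->5, 10->4, 17->9, 12->6, 16->8
Step 2: d_i = R_x(i) - R_y(i); compute d_i^2.
  (8-7)^2=1, (6-1)^2=25, (3-2)^2=1, (1-3)^2=4, (2-5)^2=9, (4-4)^2=0, (5-9)^2=16, (7-6)^2=1, (9-8)^2=1
sum(d^2) = 58.
Step 3: rho = 1 - 6*58 / (9*(9^2 - 1)) = 1 - 348/720 = 0.516667.
Step 4: Under H0, t = rho * sqrt((n-2)/(1-rho^2)) = 1.5966 ~ t(7).
Step 5: Two-sided p-value from the t-distribution with 7 df = 0.154390.
Step 6: alpha = 0.05. fail to reject H0.

rho = 0.5167, p = 0.154390, fail to reject H0 at alpha = 0.05.


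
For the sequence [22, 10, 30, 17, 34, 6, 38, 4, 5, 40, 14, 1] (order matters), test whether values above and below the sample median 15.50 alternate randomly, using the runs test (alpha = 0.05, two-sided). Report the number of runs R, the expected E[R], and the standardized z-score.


Step 1: Compute median = 15.50; label A = above, B = below.
Labels in order: ABAAABABBABB  (n_A = 6, n_B = 6)
Step 2: Count runs R = 8.
Step 3: Under H0 (random ordering), E[R] = 2*n_A*n_B/(n_A+n_B) + 1 = 2*6*6/12 + 1 = 7.0000.
        Var[R] = 2*n_A*n_B*(2*n_A*n_B - n_A - n_B) / ((n_A+n_B)^2 * (n_A+n_B-1)) = 4320/1584 = 2.7273.
        SD[R] = 1.6514.
Step 4: Continuity-corrected z = (R - 0.5 - E[R]) / SD[R] = (8 - 0.5 - 7.0000) / 1.6514 = 0.3028.
Step 5: Two-sided p-value via normal approximation = 2*(1 - Phi(|z|)) = 0.762069.
Step 6: alpha = 0.05. fail to reject H0.

R = 8, z = 0.3028, p = 0.762069, fail to reject H0.


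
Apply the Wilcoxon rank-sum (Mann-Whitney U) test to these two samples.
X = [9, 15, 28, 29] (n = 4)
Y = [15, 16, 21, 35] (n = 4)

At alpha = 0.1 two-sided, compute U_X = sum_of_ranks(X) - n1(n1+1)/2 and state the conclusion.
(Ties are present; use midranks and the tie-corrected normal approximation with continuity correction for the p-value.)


Step 1: Combine and sort all 8 observations; assign midranks.
sorted (value, group): (9,X), (15,X), (15,Y), (16,Y), (21,Y), (28,X), (29,X), (35,Y)
ranks: 9->1, 15->2.5, 15->2.5, 16->4, 21->5, 28->6, 29->7, 35->8
Step 2: Rank sum for X: R1 = 1 + 2.5 + 6 + 7 = 16.5.
Step 3: U_X = R1 - n1(n1+1)/2 = 16.5 - 4*5/2 = 16.5 - 10 = 6.5.
       U_Y = n1*n2 - U_X = 16 - 6.5 = 9.5.
Step 4: Ties are present, so use the tie-corrected normal approximation (with continuity correction) for the p-value.
Step 5: p-value = 0.771503; compare to alpha = 0.1. fail to reject H0.

U_X = 6.5, p = 0.771503, fail to reject H0 at alpha = 0.1.


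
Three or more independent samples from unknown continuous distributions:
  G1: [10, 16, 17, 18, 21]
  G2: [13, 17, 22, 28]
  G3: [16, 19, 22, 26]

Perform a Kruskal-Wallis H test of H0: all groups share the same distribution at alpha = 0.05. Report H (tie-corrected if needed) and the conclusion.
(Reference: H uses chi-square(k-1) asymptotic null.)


Step 1: Combine all N = 13 observations and assign midranks.
sorted (value, group, rank): (10,G1,1), (13,G2,2), (16,G1,3.5), (16,G3,3.5), (17,G1,5.5), (17,G2,5.5), (18,G1,7), (19,G3,8), (21,G1,9), (22,G2,10.5), (22,G3,10.5), (26,G3,12), (28,G2,13)
Step 2: Sum ranks within each group.
R_1 = 26 (n_1 = 5)
R_2 = 31 (n_2 = 4)
R_3 = 34 (n_3 = 4)
Step 3: H = 12/(N(N+1)) * sum(R_i^2/n_i) - 3(N+1)
     = 12/(13*14) * (26^2/5 + 31^2/4 + 34^2/4) - 3*14
     = 0.065934 * 664.45 - 42
     = 1.809890.
Step 4: Ties present; correction factor C = 1 - 18/(13^3 - 13) = 0.991758. Corrected H = 1.809890 / 0.991758 = 1.824931.
Step 5: Under H0, H ~ chi^2(2); p-value = 0.401533.
Step 6: alpha = 0.05. fail to reject H0.

H = 1.8249, df = 2, p = 0.401533, fail to reject H0.


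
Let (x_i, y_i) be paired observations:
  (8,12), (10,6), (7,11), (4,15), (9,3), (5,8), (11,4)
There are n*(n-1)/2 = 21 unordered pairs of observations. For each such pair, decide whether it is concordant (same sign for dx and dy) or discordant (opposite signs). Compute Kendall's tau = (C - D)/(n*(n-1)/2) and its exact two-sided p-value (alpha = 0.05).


Step 1: Enumerate the 21 unordered pairs (i,j) with i<j and classify each by sign(x_j-x_i) * sign(y_j-y_i).
  (1,2):dx=+2,dy=-6->D; (1,3):dx=-1,dy=-1->C; (1,4):dx=-4,dy=+3->D; (1,5):dx=+1,dy=-9->D
  (1,6):dx=-3,dy=-4->C; (1,7):dx=+3,dy=-8->D; (2,3):dx=-3,dy=+5->D; (2,4):dx=-6,dy=+9->D
  (2,5):dx=-1,dy=-3->C; (2,6):dx=-5,dy=+2->D; (2,7):dx=+1,dy=-2->D; (3,4):dx=-3,dy=+4->D
  (3,5):dx=+2,dy=-8->D; (3,6):dx=-2,dy=-3->C; (3,7):dx=+4,dy=-7->D; (4,5):dx=+5,dy=-12->D
  (4,6):dx=+1,dy=-7->D; (4,7):dx=+7,dy=-11->D; (5,6):dx=-4,dy=+5->D; (5,7):dx=+2,dy=+1->C
  (6,7):dx=+6,dy=-4->D
Step 2: C = 5, D = 16, total pairs = 21.
Step 3: tau = (C - D)/(n(n-1)/2) = (5 - 16)/21 = -0.523810.
Step 4: Exact two-sided p-value (enumerate n! = 5040 permutations of y under H0): p = 0.136111.
Step 5: alpha = 0.05. fail to reject H0.

tau_b = -0.5238 (C=5, D=16), p = 0.136111, fail to reject H0.


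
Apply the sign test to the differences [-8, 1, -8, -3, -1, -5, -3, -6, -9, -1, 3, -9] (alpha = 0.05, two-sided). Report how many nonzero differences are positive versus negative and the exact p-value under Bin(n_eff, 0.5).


Step 1: Discard zero differences. Original n = 12; n_eff = number of nonzero differences = 12.
Nonzero differences (with sign): -8, +1, -8, -3, -1, -5, -3, -6, -9, -1, +3, -9
Step 2: Count signs: positive = 2, negative = 10.
Step 3: Under H0: P(positive) = 0.5, so the number of positives S ~ Bin(12, 0.5).
Step 4: Two-sided exact p-value = sum of Bin(12,0.5) probabilities at or below the observed probability = 0.038574.
Step 5: alpha = 0.05. reject H0.

n_eff = 12, pos = 2, neg = 10, p = 0.038574, reject H0.


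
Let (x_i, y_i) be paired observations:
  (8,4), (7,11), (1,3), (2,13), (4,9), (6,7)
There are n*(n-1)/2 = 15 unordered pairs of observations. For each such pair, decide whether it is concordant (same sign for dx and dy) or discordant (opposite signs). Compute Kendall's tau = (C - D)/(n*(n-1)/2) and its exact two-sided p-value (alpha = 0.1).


Step 1: Enumerate the 15 unordered pairs (i,j) with i<j and classify each by sign(x_j-x_i) * sign(y_j-y_i).
  (1,2):dx=-1,dy=+7->D; (1,3):dx=-7,dy=-1->C; (1,4):dx=-6,dy=+9->D; (1,5):dx=-4,dy=+5->D
  (1,6):dx=-2,dy=+3->D; (2,3):dx=-6,dy=-8->C; (2,4):dx=-5,dy=+2->D; (2,5):dx=-3,dy=-2->C
  (2,6):dx=-1,dy=-4->C; (3,4):dx=+1,dy=+10->C; (3,5):dx=+3,dy=+6->C; (3,6):dx=+5,dy=+4->C
  (4,5):dx=+2,dy=-4->D; (4,6):dx=+4,dy=-6->D; (5,6):dx=+2,dy=-2->D
Step 2: C = 7, D = 8, total pairs = 15.
Step 3: tau = (C - D)/(n(n-1)/2) = (7 - 8)/15 = -0.066667.
Step 4: Exact two-sided p-value (enumerate n! = 720 permutations of y under H0): p = 1.000000.
Step 5: alpha = 0.1. fail to reject H0.

tau_b = -0.0667 (C=7, D=8), p = 1.000000, fail to reject H0.


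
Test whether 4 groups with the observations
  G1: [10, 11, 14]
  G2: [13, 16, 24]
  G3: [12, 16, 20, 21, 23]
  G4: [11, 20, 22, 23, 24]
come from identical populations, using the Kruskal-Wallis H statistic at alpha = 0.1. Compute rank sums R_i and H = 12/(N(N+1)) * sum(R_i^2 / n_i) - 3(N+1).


Step 1: Combine all N = 16 observations and assign midranks.
sorted (value, group, rank): (10,G1,1), (11,G1,2.5), (11,G4,2.5), (12,G3,4), (13,G2,5), (14,G1,6), (16,G2,7.5), (16,G3,7.5), (20,G3,9.5), (20,G4,9.5), (21,G3,11), (22,G4,12), (23,G3,13.5), (23,G4,13.5), (24,G2,15.5), (24,G4,15.5)
Step 2: Sum ranks within each group.
R_1 = 9.5 (n_1 = 3)
R_2 = 28 (n_2 = 3)
R_3 = 45.5 (n_3 = 5)
R_4 = 53 (n_4 = 5)
Step 3: H = 12/(N(N+1)) * sum(R_i^2/n_i) - 3(N+1)
     = 12/(16*17) * (9.5^2/3 + 28^2/3 + 45.5^2/5 + 53^2/5) - 3*17
     = 0.044118 * 1267.27 - 51
     = 4.908824.
Step 4: Ties present; correction factor C = 1 - 30/(16^3 - 16) = 0.992647. Corrected H = 4.908824 / 0.992647 = 4.945185.
Step 5: Under H0, H ~ chi^2(3); p-value = 0.175855.
Step 6: alpha = 0.1. fail to reject H0.

H = 4.9452, df = 3, p = 0.175855, fail to reject H0.


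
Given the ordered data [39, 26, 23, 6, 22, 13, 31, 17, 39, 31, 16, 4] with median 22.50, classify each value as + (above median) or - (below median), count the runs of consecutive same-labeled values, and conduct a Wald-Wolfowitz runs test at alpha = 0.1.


Step 1: Compute median = 22.50; label A = above, B = below.
Labels in order: AAABBBABAABB  (n_A = 6, n_B = 6)
Step 2: Count runs R = 6.
Step 3: Under H0 (random ordering), E[R] = 2*n_A*n_B/(n_A+n_B) + 1 = 2*6*6/12 + 1 = 7.0000.
        Var[R] = 2*n_A*n_B*(2*n_A*n_B - n_A - n_B) / ((n_A+n_B)^2 * (n_A+n_B-1)) = 4320/1584 = 2.7273.
        SD[R] = 1.6514.
Step 4: Continuity-corrected z = (R + 0.5 - E[R]) / SD[R] = (6 + 0.5 - 7.0000) / 1.6514 = -0.3028.
Step 5: Two-sided p-value via normal approximation = 2*(1 - Phi(|z|)) = 0.762069.
Step 6: alpha = 0.1. fail to reject H0.

R = 6, z = -0.3028, p = 0.762069, fail to reject H0.


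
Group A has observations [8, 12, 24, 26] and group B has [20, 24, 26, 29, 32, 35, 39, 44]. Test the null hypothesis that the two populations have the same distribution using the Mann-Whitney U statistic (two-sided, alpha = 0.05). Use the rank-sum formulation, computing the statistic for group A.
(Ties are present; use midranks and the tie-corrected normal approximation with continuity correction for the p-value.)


Step 1: Combine and sort all 12 observations; assign midranks.
sorted (value, group): (8,X), (12,X), (20,Y), (24,X), (24,Y), (26,X), (26,Y), (29,Y), (32,Y), (35,Y), (39,Y), (44,Y)
ranks: 8->1, 12->2, 20->3, 24->4.5, 24->4.5, 26->6.5, 26->6.5, 29->8, 32->9, 35->10, 39->11, 44->12
Step 2: Rank sum for X: R1 = 1 + 2 + 4.5 + 6.5 = 14.
Step 3: U_X = R1 - n1(n1+1)/2 = 14 - 4*5/2 = 14 - 10 = 4.
       U_Y = n1*n2 - U_X = 32 - 4 = 28.
Step 4: Ties are present, so use the tie-corrected normal approximation (with continuity correction) for the p-value.
Step 5: p-value = 0.049991; compare to alpha = 0.05. reject H0.

U_X = 4, p = 0.049991, reject H0 at alpha = 0.05.


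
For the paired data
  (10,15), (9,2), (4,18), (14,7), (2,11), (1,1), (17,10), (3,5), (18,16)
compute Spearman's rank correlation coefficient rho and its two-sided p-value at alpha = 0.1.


Step 1: Rank x and y separately (midranks; no ties here).
rank(x): 10->6, 9->5, 4->4, 14->7, 2->2, 1->1, 17->8, 3->3, 18->9
rank(y): 15->7, 2->2, 18->9, 7->4, 11->6, 1->1, 10->5, 5->3, 16->8
Step 2: d_i = R_x(i) - R_y(i); compute d_i^2.
  (6-7)^2=1, (5-2)^2=9, (4-9)^2=25, (7-4)^2=9, (2-6)^2=16, (1-1)^2=0, (8-5)^2=9, (3-3)^2=0, (9-8)^2=1
sum(d^2) = 70.
Step 3: rho = 1 - 6*70 / (9*(9^2 - 1)) = 1 - 420/720 = 0.416667.
Step 4: Under H0, t = rho * sqrt((n-2)/(1-rho^2)) = 1.2127 ~ t(7).
Step 5: Two-sided p-value from the t-distribution with 7 df = 0.264586.
Step 6: alpha = 0.1. fail to reject H0.

rho = 0.4167, p = 0.264586, fail to reject H0 at alpha = 0.1.


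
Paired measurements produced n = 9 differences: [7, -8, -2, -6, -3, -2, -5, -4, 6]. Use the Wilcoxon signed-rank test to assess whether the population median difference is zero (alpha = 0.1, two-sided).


Step 1: Drop any zero differences (none here) and take |d_i|.
|d| = [7, 8, 2, 6, 3, 2, 5, 4, 6]
Step 2: Midrank |d_i| (ties get averaged ranks).
ranks: |7|->8, |8|->9, |2|->1.5, |6|->6.5, |3|->3, |2|->1.5, |5|->5, |4|->4, |6|->6.5
Step 3: Attach original signs; sum ranks with positive sign and with negative sign.
W+ = 8 + 6.5 = 14.5
W- = 9 + 1.5 + 6.5 + 3 + 1.5 + 5 + 4 = 30.5
(Check: W+ + W- = 45 should equal n(n+1)/2 = 45.)
Step 4: Test statistic W = min(W+, W-) = 14.5.
Step 5: Ties in |d|, so use the tie-corrected normal approximation.
        E[W] = n(n+1)/4 = 9*10/4 = 22.5.
        Tie groups: |d|=2 (t=2), |d|=6 (t=2); sum(t^3 - t) = 12.
        Var[W] = n(n+1)(2n+1)/24 - sum(t^3-t)/48 = 1710/24 - 12/48 = 71.
        z = (W - E[W]) / sqrt(Var[W]) = (14.5 - 22.5) / 8.4261 = -0.9494.
        Two-sided p = 2*Phi(z) = 0.342404.
Step 6: alpha = 0.1. fail to reject H0.

W+ = 14.5, W- = 30.5, W = min = 14.5, p = 0.342404, fail to reject H0.


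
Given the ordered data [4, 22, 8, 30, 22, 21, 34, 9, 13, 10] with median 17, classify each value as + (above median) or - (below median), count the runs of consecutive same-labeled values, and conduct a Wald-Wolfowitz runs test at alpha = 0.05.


Step 1: Compute median = 17; label A = above, B = below.
Labels in order: BABAAAABBB  (n_A = 5, n_B = 5)
Step 2: Count runs R = 5.
Step 3: Under H0 (random ordering), E[R] = 2*n_A*n_B/(n_A+n_B) + 1 = 2*5*5/10 + 1 = 6.0000.
        Var[R] = 2*n_A*n_B*(2*n_A*n_B - n_A - n_B) / ((n_A+n_B)^2 * (n_A+n_B-1)) = 2000/900 = 2.2222.
        SD[R] = 1.4907.
Step 4: Continuity-corrected z = (R + 0.5 - E[R]) / SD[R] = (5 + 0.5 - 6.0000) / 1.4907 = -0.3354.
Step 5: Two-sided p-value via normal approximation = 2*(1 - Phi(|z|)) = 0.737316.
Step 6: alpha = 0.05. fail to reject H0.

R = 5, z = -0.3354, p = 0.737316, fail to reject H0.


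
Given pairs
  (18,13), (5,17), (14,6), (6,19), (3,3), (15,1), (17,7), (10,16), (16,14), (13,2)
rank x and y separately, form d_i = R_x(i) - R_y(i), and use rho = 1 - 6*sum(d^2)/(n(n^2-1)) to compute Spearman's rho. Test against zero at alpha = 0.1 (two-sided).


Step 1: Rank x and y separately (midranks; no ties here).
rank(x): 18->10, 5->2, 14->6, 6->3, 3->1, 15->7, 17->9, 10->4, 16->8, 13->5
rank(y): 13->6, 17->9, 6->4, 19->10, 3->3, 1->1, 7->5, 16->8, 14->7, 2->2
Step 2: d_i = R_x(i) - R_y(i); compute d_i^2.
  (10-6)^2=16, (2-9)^2=49, (6-4)^2=4, (3-10)^2=49, (1-3)^2=4, (7-1)^2=36, (9-5)^2=16, (4-8)^2=16, (8-7)^2=1, (5-2)^2=9
sum(d^2) = 200.
Step 3: rho = 1 - 6*200 / (10*(10^2 - 1)) = 1 - 1200/990 = -0.212121.
Step 4: Under H0, t = rho * sqrt((n-2)/(1-rho^2)) = -0.6139 ~ t(8).
Step 5: Two-sided p-value from the t-distribution with 8 df = 0.556306.
Step 6: alpha = 0.1. fail to reject H0.

rho = -0.2121, p = 0.556306, fail to reject H0 at alpha = 0.1.


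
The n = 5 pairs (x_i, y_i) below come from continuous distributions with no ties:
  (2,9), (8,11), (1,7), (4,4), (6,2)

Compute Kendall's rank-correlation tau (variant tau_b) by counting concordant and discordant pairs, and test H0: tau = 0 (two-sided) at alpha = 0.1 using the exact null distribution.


Step 1: Enumerate the 10 unordered pairs (i,j) with i<j and classify each by sign(x_j-x_i) * sign(y_j-y_i).
  (1,2):dx=+6,dy=+2->C; (1,3):dx=-1,dy=-2->C; (1,4):dx=+2,dy=-5->D; (1,5):dx=+4,dy=-7->D
  (2,3):dx=-7,dy=-4->C; (2,4):dx=-4,dy=-7->C; (2,5):dx=-2,dy=-9->C; (3,4):dx=+3,dy=-3->D
  (3,5):dx=+5,dy=-5->D; (4,5):dx=+2,dy=-2->D
Step 2: C = 5, D = 5, total pairs = 10.
Step 3: tau = (C - D)/(n(n-1)/2) = (5 - 5)/10 = 0.000000.
Step 4: Exact two-sided p-value (enumerate n! = 120 permutations of y under H0): p = 1.000000.
Step 5: alpha = 0.1. fail to reject H0.

tau_b = 0.0000 (C=5, D=5), p = 1.000000, fail to reject H0.


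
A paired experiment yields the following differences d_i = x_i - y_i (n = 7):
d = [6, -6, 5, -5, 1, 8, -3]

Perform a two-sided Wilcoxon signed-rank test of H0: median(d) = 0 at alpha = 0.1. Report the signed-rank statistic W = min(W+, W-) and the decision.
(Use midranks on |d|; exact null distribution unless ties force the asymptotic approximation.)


Step 1: Drop any zero differences (none here) and take |d_i|.
|d| = [6, 6, 5, 5, 1, 8, 3]
Step 2: Midrank |d_i| (ties get averaged ranks).
ranks: |6|->5.5, |6|->5.5, |5|->3.5, |5|->3.5, |1|->1, |8|->7, |3|->2
Step 3: Attach original signs; sum ranks with positive sign and with negative sign.
W+ = 5.5 + 3.5 + 1 + 7 = 17
W- = 5.5 + 3.5 + 2 = 11
(Check: W+ + W- = 28 should equal n(n+1)/2 = 28.)
Step 4: Test statistic W = min(W+, W-) = 11.
Step 5: Ties in |d|, so use the tie-corrected normal approximation.
        E[W] = n(n+1)/4 = 7*8/4 = 14.
        Tie groups: |d|=5 (t=2), |d|=6 (t=2); sum(t^3 - t) = 12.
        Var[W] = n(n+1)(2n+1)/24 - sum(t^3-t)/48 = 840/24 - 12/48 = 34.75.
        z = (W - E[W]) / sqrt(Var[W]) = (11 - 14) / 5.8949 = -0.5089.
        Two-sided p = 2*Phi(z) = 0.610813.
Step 6: alpha = 0.1. fail to reject H0.

W+ = 17, W- = 11, W = min = 11, p = 0.610813, fail to reject H0.


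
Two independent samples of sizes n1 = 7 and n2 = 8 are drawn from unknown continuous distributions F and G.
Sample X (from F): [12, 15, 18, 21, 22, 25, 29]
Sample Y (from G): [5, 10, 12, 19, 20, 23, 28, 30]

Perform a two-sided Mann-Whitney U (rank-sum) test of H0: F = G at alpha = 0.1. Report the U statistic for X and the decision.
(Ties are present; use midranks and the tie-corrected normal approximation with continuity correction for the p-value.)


Step 1: Combine and sort all 15 observations; assign midranks.
sorted (value, group): (5,Y), (10,Y), (12,X), (12,Y), (15,X), (18,X), (19,Y), (20,Y), (21,X), (22,X), (23,Y), (25,X), (28,Y), (29,X), (30,Y)
ranks: 5->1, 10->2, 12->3.5, 12->3.5, 15->5, 18->6, 19->7, 20->8, 21->9, 22->10, 23->11, 25->12, 28->13, 29->14, 30->15
Step 2: Rank sum for X: R1 = 3.5 + 5 + 6 + 9 + 10 + 12 + 14 = 59.5.
Step 3: U_X = R1 - n1(n1+1)/2 = 59.5 - 7*8/2 = 59.5 - 28 = 31.5.
       U_Y = n1*n2 - U_X = 56 - 31.5 = 24.5.
Step 4: Ties are present, so use the tie-corrected normal approximation (with continuity correction) for the p-value.
Step 5: p-value = 0.728221; compare to alpha = 0.1. fail to reject H0.

U_X = 31.5, p = 0.728221, fail to reject H0 at alpha = 0.1.


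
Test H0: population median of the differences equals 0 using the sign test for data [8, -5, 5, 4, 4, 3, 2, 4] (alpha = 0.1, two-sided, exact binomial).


Step 1: Discard zero differences. Original n = 8; n_eff = number of nonzero differences = 8.
Nonzero differences (with sign): +8, -5, +5, +4, +4, +3, +2, +4
Step 2: Count signs: positive = 7, negative = 1.
Step 3: Under H0: P(positive) = 0.5, so the number of positives S ~ Bin(8, 0.5).
Step 4: Two-sided exact p-value = sum of Bin(8,0.5) probabilities at or below the observed probability = 0.070312.
Step 5: alpha = 0.1. reject H0.

n_eff = 8, pos = 7, neg = 1, p = 0.070312, reject H0.
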